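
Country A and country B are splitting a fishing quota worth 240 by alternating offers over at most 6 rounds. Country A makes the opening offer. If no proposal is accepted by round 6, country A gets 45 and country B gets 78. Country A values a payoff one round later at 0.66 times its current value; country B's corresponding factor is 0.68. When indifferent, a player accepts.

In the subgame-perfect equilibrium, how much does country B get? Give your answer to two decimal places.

By backward induction:
Round 6 (country B proposes): country A gets 45 if talks fail, so country B offers 45 and keeps 195.
Round 5 (country A proposes): country B can get 195 next round, worth 0.68 × 195 = 132.6 now. Country A offers 132.6 and keeps 240 − 132.6 = 107.4.
Round 4 (country B proposes): country A can get 107.4 next round, worth 0.66 × 107.4 = 70.884 now, so country B offers 70.884, keeping 169.116.
Round 3 (country A proposes): country B can get 169.116 next round, worth 0.68 × 169.116 = 114.99888 now. Country A offers 114.99888 and keeps 240 − 114.99888 = 125.00112.
Round 2 (country B proposes): country A can get 125.00112 next round, worth 0.66 × 125.00112 = 82.5007392 now, so country B offers 82.5007392, keeping 157.4992608.
Round 1 (country A proposes): country B can get 157.4992608 next round, worth 0.68 × 157.4992608 = 107.099497344 now; country A offers that and keeps 132.900502656.

107.10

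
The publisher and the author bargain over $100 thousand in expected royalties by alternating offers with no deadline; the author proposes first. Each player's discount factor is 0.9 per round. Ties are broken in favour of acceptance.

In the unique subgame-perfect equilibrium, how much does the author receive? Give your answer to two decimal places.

52.63

When the author proposes, the publisher accepts any offer worth at least 0.9 times what the publisher would get by proposing next round; and vice versa.
This gives x = 100 − 0.9y and y = 100 − 0.9x, where x and y are each side's share when it proposes.
Hence (1 − 0.9·0.9)x = 100(1 − 0.9), i.e. 0.19·x = 10.
x ≈ 52.6316; the publisher's share is 100 − x ≈ 47.3684.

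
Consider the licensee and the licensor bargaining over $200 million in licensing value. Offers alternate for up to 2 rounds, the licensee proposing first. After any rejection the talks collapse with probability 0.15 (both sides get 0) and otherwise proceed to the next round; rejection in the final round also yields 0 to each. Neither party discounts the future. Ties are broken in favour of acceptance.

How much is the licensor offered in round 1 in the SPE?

Round 2 (the licensor proposes): rejection yields 0 for the licensee; the licensor offers 0 and keeps 200.
Round 1 (the licensee proposes): rejecting gives the licensor an expected 0.85 × 200 = 170. The licensee offers 170 and keeps 200 − 170 = 30.

170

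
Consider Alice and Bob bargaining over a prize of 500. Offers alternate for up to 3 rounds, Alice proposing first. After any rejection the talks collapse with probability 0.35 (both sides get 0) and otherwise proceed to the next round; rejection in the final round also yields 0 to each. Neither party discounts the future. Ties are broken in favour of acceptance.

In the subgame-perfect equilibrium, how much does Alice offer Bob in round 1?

113.75

Round 3 (Alice proposes): Bob will accept anything ≥ 0, so Alice offers 0 and keeps 500.
Round 2 (Bob proposes): rejecting gives Alice an expected 0.65 × 500 = 325; Bob offers that and keeps 175.
Round 1 (Alice proposes): rejecting gives Bob an expected 0.65 × 175 = 113.75. Alice offers 113.75 and keeps 500 − 113.75 = 386.25.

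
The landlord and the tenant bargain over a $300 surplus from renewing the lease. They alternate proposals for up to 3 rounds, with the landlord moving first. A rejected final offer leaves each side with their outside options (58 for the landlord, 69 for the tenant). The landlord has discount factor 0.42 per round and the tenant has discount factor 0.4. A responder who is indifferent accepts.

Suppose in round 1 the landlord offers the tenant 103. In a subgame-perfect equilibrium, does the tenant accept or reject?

Round 3 (the landlord proposes): the tenant gets 69 if talks fail, so the landlord offers 69 and keeps 231.
Round 2 (the tenant proposes): the landlord can get 231 next round, worth 0.42 × 231 = 97.02 now. The tenant offers 97.02 and keeps 300 − 97.02 = 202.98.
So by rejecting in round 1, the tenant gets 202.98 next round, worth 0.4 × 202.98 = 81.192 now.
Offer 103 ≥ 81.192, so the tenant accepts.

Accept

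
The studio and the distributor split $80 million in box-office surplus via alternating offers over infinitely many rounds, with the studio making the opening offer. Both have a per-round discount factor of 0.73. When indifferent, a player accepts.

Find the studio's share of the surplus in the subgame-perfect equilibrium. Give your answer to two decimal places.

When the studio proposes, the distributor accepts any offer worth at least 0.73 times what the distributor would get by proposing next round; and vice versa.
This gives x = 80 − 0.73y and y = 80 − 0.73x, where x and y are each side's share when it proposes.
Hence (1 − 0.73·0.73)x = 80(1 − 0.73), i.e. 0.4671·x = 21.6.
x ≈ 46.2428; the distributor's share is 80 − x ≈ 33.7572.

46.24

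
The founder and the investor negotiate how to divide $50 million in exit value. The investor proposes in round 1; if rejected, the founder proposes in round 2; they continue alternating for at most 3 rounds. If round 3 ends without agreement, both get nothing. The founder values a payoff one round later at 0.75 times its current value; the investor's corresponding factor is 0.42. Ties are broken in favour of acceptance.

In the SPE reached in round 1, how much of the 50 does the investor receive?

28.25

Round 3 (the investor proposes): the founder will accept anything ≥ 0, so the investor offers 0 and keeps 50.
Round 2 (the founder proposes): the investor can get 50 next round, worth 0.42 × 50 = 21 now. The founder offers 21 and keeps 50 − 21 = 29.
Round 1 (the investor proposes): the founder can get 29 next round, worth 0.75 × 29 = 21.75 now. The investor offers 21.75 and keeps 50 − 21.75 = 28.25.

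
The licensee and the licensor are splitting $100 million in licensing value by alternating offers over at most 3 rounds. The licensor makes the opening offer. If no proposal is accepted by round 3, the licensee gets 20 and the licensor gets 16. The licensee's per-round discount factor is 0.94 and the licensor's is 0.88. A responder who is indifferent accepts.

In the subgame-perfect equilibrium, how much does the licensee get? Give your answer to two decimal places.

27.82

Round 3 (the licensor proposes): the licensee gets 20 if talks fail, so the licensor offers 20 and keeps 80.
Round 2 (the licensee proposes): the licensor can get 80 next round, worth 0.88 × 80 = 70.4 now; the licensee offers that and keeps 29.6.
Round 1 (the licensor proposes): the licensee can get 29.6 next round, worth 0.94 × 29.6 = 27.824 now, so the licensor offers 27.824, keeping 72.176.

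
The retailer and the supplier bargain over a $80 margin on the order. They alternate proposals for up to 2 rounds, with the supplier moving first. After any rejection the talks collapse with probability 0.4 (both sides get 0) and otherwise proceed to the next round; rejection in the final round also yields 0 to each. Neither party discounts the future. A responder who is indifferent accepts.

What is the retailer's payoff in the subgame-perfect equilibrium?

48

Round 2 (the retailer proposes): the supplier will accept anything ≥ 0, so the retailer offers 0 and keeps 80.
Round 1 (the supplier proposes): rejecting gives the retailer an expected 0.6 × 80 = 48, so the supplier offers 48, keeping 32.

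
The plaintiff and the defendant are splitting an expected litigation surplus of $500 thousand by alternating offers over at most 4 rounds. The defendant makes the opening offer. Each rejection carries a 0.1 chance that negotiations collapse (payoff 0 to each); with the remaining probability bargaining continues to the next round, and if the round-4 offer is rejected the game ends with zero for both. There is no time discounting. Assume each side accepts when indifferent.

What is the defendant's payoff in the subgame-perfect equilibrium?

90.5

By backward induction:
Round 4 (the plaintiff proposes): rejection yields 0 for the defendant; the plaintiff offers 0 and keeps 500.
Round 3 (the defendant proposes): rejecting gives the plaintiff an expected 0.9 × 500 = 450. The defendant offers 450 and keeps 500 − 450 = 50.
Round 2 (the plaintiff proposes): rejecting gives the defendant an expected 0.9 × 50 = 45, so the plaintiff offers 45, keeping 455.
Round 1 (the defendant proposes): rejecting gives the plaintiff an expected 0.9 × 455 = 409.5; the defendant offers that and keeps 90.5.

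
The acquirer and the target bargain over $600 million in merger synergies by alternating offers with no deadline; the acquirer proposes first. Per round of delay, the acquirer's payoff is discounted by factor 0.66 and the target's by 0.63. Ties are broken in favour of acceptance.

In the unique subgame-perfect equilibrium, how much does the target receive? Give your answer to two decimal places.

In a stationary SPE each proposer offers the other exactly their discounted continuation value.
If the acquirer keeps x when proposing and the target keeps y when proposing, then x = 600 − 0.63y and y = 600 − 0.66x.
Solving: x = 600(1 − 0.63) / (1 − 0.66·0.63) = 222 / 0.5842 ≈ 380.0068.
The target gets 600 − 380.0068 ≈ 219.9932.

219.99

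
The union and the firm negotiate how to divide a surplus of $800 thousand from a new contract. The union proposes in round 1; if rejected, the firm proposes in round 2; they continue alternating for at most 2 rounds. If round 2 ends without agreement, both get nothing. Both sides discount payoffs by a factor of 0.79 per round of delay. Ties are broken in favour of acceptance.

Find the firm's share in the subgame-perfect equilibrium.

Solve by backward induction from round 2.
Round 2 (the firm proposes): the union will accept anything ≥ 0, so the firm offers 0 and keeps 800.
Round 1 (the union proposes): the firm can get 800 next round, worth 0.79 × 800 = 632 now, so the union offers 632, keeping 168.

632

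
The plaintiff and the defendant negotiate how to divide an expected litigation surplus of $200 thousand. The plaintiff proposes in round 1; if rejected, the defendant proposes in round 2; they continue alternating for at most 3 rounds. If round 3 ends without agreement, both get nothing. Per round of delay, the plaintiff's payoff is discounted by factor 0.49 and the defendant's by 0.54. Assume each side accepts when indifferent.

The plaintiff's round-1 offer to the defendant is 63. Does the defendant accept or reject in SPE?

Work out the defendant's continuation value if the offer is rejected.
Round 3 (the plaintiff proposes): the defendant will accept anything ≥ 0, so the plaintiff offers 0 and keeps 200.
Round 2 (the defendant proposes): the plaintiff can get 200 next round, worth 0.49 × 200 = 98 now; the defendant offers that and keeps 102.
So by rejecting in round 1, the defendant gets 102 next round, worth 0.54 × 102 = 55.08 now.
Offer 63 ≥ 55.08, so the defendant accepts.

Accept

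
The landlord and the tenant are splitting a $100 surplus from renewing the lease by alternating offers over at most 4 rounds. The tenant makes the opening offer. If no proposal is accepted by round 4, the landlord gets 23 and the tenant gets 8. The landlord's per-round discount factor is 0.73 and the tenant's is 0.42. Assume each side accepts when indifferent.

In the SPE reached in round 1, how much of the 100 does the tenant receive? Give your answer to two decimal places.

37.07

Round 4 (the landlord proposes): the tenant gets 8 if talks fail, so the landlord offers 8 and keeps 92.
Round 3 (the tenant proposes): the landlord can get 92 next round, worth 0.73 × 92 = 67.16 now. The tenant offers 67.16 and keeps 100 − 67.16 = 32.84.
Round 2 (the landlord proposes): the tenant can get 32.84 next round, worth 0.42 × 32.84 = 13.7928 now; the landlord offers that and keeps 86.2072.
Round 1 (the tenant proposes): the landlord can get 86.2072 next round, worth 0.73 × 86.2072 = 62.931256 now; the tenant offers that and keeps 37.068744.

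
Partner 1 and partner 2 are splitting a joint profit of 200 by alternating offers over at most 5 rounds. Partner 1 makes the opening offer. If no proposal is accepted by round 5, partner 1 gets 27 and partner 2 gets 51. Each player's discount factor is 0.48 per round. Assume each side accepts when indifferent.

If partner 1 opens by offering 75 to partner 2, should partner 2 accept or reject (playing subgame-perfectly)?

Accept

Round 5 (partner 1 proposes): partner 2 gets 51 if talks fail, so partner 1 offers 51 and keeps 149.
Round 4 (partner 2 proposes): partner 1 can get 149 next round, worth 0.48 × 149 = 71.52 now, so partner 2 offers 71.52, keeping 128.48.
Round 3 (partner 1 proposes): partner 2 can get 128.48 next round, worth 0.48 × 128.48 = 61.6704 now. Partner 1 offers 61.6704 and keeps 200 − 61.6704 = 138.3296.
Round 2 (partner 2 proposes): partner 1 can get 138.3296 next round, worth 0.48 × 138.3296 = 66.398208 now; partner 2 offers that and keeps 133.601792.
So by rejecting in round 1, partner 2 gets 133.601792 next round, worth 0.48 × 133.601792 = 64.12886016 now.
Offer 75 ≥ 64.12886016, so partner 2 accepts.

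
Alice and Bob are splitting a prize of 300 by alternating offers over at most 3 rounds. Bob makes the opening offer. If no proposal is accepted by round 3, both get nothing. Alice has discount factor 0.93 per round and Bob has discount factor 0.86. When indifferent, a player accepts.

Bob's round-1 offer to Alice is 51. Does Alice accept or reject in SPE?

Accept

Work out Alice's continuation value if the offer is rejected.
Round 3 (Bob proposes): Alice will accept anything ≥ 0, so Bob offers 0 and keeps 300.
Round 2 (Alice proposes): Bob can get 300 next round, worth 0.86 × 300 = 258 now, so Alice offers 258, keeping 42.
So by rejecting in round 1, Alice gets 42 next round, worth 0.93 × 42 = 39.06 now.
Offer 51 ≥ 39.06, so Alice accepts.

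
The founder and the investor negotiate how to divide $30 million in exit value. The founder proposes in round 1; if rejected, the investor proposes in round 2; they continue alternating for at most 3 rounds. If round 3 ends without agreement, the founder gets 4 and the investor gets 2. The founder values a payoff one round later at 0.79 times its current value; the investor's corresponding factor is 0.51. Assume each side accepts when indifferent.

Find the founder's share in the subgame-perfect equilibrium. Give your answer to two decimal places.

25.98

Round 3 (the founder proposes): the investor gets 2 if talks fail, so the founder offers 2 and keeps 28.
Round 2 (the investor proposes): the founder can get 28 next round, worth 0.79 × 28 = 22.12 now. The investor offers 22.12 and keeps 30 − 22.12 = 7.88.
Round 1 (the founder proposes): the investor can get 7.88 next round, worth 0.51 × 7.88 = 4.0188 now; the founder offers that and keeps 25.9812.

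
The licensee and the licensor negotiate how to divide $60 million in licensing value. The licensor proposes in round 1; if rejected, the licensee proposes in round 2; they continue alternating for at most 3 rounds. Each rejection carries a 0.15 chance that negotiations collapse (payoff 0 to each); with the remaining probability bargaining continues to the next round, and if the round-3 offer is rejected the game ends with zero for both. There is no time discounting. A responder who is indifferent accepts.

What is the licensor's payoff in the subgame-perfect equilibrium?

52.35

Round 3 (the licensor proposes): the licensee will accept anything ≥ 0, so the licensor offers 0 and keeps 60.
Round 2 (the licensee proposes): rejecting gives the licensor an expected 0.85 × 60 = 51. The licensee offers 51 and keeps 60 − 51 = 9.
Round 1 (the licensor proposes): rejecting gives the licensee an expected 0.85 × 9 = 7.65; the licensor offers that and keeps 52.35.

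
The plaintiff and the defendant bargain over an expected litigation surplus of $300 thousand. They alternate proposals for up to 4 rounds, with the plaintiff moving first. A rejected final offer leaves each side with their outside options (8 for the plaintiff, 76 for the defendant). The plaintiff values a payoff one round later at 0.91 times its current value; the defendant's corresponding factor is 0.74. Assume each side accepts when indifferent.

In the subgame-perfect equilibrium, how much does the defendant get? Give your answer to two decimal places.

165.49

Round 4 (the defendant proposes): the plaintiff gets 8 if talks fail, so the defendant offers 8 and keeps 292.
Round 3 (the plaintiff proposes): the defendant can get 292 next round, worth 0.74 × 292 = 216.08 now, so the plaintiff offers 216.08, keeping 83.92.
Round 2 (the defendant proposes): the plaintiff can get 83.92 next round, worth 0.91 × 83.92 = 76.3672 now; the defendant offers that and keeps 223.6328.
Round 1 (the plaintiff proposes): the defendant can get 223.6328 next round, worth 0.74 × 223.6328 = 165.488272 now; the plaintiff offers that and keeps 134.511728.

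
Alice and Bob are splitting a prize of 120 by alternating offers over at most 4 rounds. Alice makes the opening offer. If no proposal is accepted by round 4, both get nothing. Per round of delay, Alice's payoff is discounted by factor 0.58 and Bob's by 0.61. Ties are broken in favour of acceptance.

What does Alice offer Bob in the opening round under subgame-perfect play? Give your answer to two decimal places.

56.64

Round 4 (Bob proposes): rejection yields 0 for Alice; Bob offers 0 and keeps 120.
Round 3 (Alice proposes): Bob can get 120 next round, worth 0.61 × 120 = 73.2 now. Alice offers 73.2 and keeps 120 − 73.2 = 46.8.
Round 2 (Bob proposes): Alice can get 46.8 next round, worth 0.58 × 46.8 = 27.144 now; Bob offers that and keeps 92.856.
Round 1 (Alice proposes): Bob can get 92.856 next round, worth 0.61 × 92.856 = 56.64216 now; Alice offers that and keeps 63.35784.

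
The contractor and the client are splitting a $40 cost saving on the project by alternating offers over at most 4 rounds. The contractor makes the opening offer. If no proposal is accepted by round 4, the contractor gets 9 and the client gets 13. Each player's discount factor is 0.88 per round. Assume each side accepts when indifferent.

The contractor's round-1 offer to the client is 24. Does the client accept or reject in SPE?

Round 4 (the client proposes): the contractor gets 9 if talks fail, so the client offers 9 and keeps 31.
Round 3 (the contractor proposes): the client can get 31 next round, worth 0.88 × 31 = 27.28 now; the contractor offers that and keeps 12.72.
Round 2 (the client proposes): the contractor can get 12.72 next round, worth 0.88 × 12.72 = 11.1936 now; the client offers that and keeps 28.8064.
So by rejecting in round 1, the client gets 28.8064 next round, worth 0.88 × 28.8064 = 25.349632 now.
Offer 24 < 25.349632, so the client rejects.

Reject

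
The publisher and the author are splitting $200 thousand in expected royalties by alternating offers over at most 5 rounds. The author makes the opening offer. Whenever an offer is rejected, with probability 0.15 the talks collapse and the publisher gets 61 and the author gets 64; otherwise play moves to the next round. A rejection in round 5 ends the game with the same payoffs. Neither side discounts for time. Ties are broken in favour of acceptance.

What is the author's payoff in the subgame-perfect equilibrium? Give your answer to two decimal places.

122.53

By backward induction:
Round 5 (the author proposes): the publisher gets 61 if talks fail, so the author offers 61 and keeps 139.
Round 4 (the publisher proposes): rejecting gives the author an expected 0.85 × 139 + 0.15 × 64 = 127.75; the publisher offers that and keeps 72.25.
Round 3 (the author proposes): rejecting gives the publisher an expected 0.85 × 72.25 + 0.15 × 61 = 70.5625. The author offers 70.5625 and keeps 200 − 70.5625 = 129.4375.
Round 2 (the publisher proposes): rejecting gives the author an expected 0.85 × 129.4375 + 0.15 × 64 = 119.621875. The publisher offers 119.621875 and keeps 200 − 119.621875 = 80.378125.
Round 1 (the author proposes): rejecting gives the publisher an expected 0.85 × 80.378125 + 0.15 × 61 = 77.47140625, so the author offers 77.47140625, keeping 122.52859375.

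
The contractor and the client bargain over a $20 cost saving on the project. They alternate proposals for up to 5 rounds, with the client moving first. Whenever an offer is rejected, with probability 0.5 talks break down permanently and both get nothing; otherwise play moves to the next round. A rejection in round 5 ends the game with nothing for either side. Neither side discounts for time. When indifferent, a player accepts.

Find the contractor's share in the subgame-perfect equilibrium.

Round 5 (the client proposes): rejection yields 0 for the contractor; the client offers 0 and keeps 20.
Round 4 (the contractor proposes): rejecting gives the client an expected 0.5 × 20 = 10. The contractor offers 10 and keeps 20 − 10 = 10.
Round 3 (the client proposes): rejecting gives the contractor an expected 0.5 × 10 = 5; the client offers that and keeps 15.
Round 2 (the contractor proposes): rejecting gives the client an expected 0.5 × 15 = 7.5, so the contractor offers 7.5, keeping 12.5.
Round 1 (the client proposes): rejecting gives the contractor an expected 0.5 × 12.5 = 6.25, so the client offers 6.25, keeping 13.75.

6.25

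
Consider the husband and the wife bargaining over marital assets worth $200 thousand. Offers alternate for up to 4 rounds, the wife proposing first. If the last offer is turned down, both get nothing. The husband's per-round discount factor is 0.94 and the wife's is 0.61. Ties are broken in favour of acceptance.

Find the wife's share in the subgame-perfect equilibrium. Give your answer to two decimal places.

18.88

Round 4 (the husband proposes): the wife will accept anything ≥ 0, so the husband offers 0 and keeps 200.
Round 3 (the wife proposes): the husband can get 200 next round, worth 0.94 × 200 = 188 now, so the wife offers 188, keeping 12.
Round 2 (the husband proposes): the wife can get 12 next round, worth 0.61 × 12 = 7.32 now. The husband offers 7.32 and keeps 200 − 7.32 = 192.68.
Round 1 (the wife proposes): the husband can get 192.68 next round, worth 0.94 × 192.68 = 181.1192 now. The wife offers 181.1192 and keeps 200 − 181.1192 = 18.8808.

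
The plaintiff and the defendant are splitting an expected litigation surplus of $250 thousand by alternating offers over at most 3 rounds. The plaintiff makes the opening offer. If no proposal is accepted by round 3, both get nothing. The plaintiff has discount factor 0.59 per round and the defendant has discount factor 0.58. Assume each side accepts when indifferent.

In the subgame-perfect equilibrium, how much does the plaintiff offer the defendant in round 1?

Round 3 (the plaintiff proposes): rejection yields 0 for the defendant; the plaintiff offers 0 and keeps 250.
Round 2 (the defendant proposes): the plaintiff can get 250 next round, worth 0.59 × 250 = 147.5 now, so the defendant offers 147.5, keeping 102.5.
Round 1 (the plaintiff proposes): the defendant can get 102.5 next round, worth 0.58 × 102.5 = 59.45 now, so the plaintiff offers 59.45, keeping 190.55.

59.45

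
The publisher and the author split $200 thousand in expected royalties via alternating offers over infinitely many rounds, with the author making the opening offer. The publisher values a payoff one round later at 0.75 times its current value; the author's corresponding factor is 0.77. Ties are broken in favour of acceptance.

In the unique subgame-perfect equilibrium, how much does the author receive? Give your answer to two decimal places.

118.34

When the author proposes, the publisher accepts any offer worth at least 0.75 times what the publisher would get by proposing next round; and vice versa.
This gives x = 200 − 0.75y and y = 200 − 0.77x, where x and y are each side's share when it proposes.
Hence (1 − 0.75·0.77)x = 200(1 − 0.75), i.e. 0.4225·x = 50.
x ≈ 118.3432; the publisher's share is 200 − x ≈ 81.6568.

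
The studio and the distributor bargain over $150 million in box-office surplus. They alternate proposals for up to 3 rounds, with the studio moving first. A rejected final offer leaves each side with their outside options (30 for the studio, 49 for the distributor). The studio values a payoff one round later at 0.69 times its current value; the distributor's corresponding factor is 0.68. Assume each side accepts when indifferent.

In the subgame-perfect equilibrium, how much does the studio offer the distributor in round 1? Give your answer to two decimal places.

54.61

Work backward from the last round.
Round 3 (the studio proposes): the distributor gets 49 if talks fail, so the studio offers 49 and keeps 101.
Round 2 (the distributor proposes): the studio can get 101 next round, worth 0.69 × 101 = 69.69 now. The distributor offers 69.69 and keeps 150 − 69.69 = 80.31.
Round 1 (the studio proposes): the distributor can get 80.31 next round, worth 0.68 × 80.31 = 54.6108 now, so the studio offers 54.6108, keeping 95.3892.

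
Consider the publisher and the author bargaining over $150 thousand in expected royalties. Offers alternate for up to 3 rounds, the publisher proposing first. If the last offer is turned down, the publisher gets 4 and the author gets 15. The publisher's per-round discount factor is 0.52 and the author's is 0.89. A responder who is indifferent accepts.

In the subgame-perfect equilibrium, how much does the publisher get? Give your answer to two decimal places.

78.98

Round 3 (the publisher proposes): the author gets 15 if talks fail, so the publisher offers 15 and keeps 135.
Round 2 (the author proposes): the publisher can get 135 next round, worth 0.52 × 135 = 70.2 now, so the author offers 70.2, keeping 79.8.
Round 1 (the publisher proposes): the author can get 79.8 next round, worth 0.89 × 79.8 = 71.022 now, so the publisher offers 71.022, keeping 78.978.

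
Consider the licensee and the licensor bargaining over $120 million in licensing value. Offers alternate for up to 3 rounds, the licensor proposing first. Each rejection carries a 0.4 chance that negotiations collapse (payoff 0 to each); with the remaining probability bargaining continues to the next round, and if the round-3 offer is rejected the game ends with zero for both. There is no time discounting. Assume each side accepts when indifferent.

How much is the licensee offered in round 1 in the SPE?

28.8

Round 3 (the licensor proposes): the licensee will accept anything ≥ 0, so the licensor offers 0 and keeps 120.
Round 2 (the licensee proposes): rejecting gives the licensor an expected 0.6 × 120 = 72; the licensee offers that and keeps 48.
Round 1 (the licensor proposes): rejecting gives the licensee an expected 0.6 × 48 = 28.8. The licensor offers 28.8 and keeps 120 − 28.8 = 91.2.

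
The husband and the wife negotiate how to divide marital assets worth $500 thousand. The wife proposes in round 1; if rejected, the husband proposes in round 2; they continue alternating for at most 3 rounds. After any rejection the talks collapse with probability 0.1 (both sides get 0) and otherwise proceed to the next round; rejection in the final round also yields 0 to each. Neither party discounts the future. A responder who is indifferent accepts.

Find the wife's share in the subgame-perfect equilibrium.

By backward induction:
Round 3 (the wife proposes): rejection yields 0 for the husband; the wife offers 0 and keeps 500.
Round 2 (the husband proposes): rejecting gives the wife an expected 0.9 × 500 = 450; the husband offers that and keeps 50.
Round 1 (the wife proposes): rejecting gives the husband an expected 0.9 × 50 = 45; the wife offers that and keeps 455.

455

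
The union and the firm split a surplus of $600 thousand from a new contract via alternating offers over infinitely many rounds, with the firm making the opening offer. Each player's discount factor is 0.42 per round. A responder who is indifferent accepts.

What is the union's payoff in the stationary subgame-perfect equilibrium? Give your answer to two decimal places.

177.46

Let x be the firm's share when the firm proposes and y be the union's share when the union proposes.
The union accepts iff offered ≥ 0.42·y, so x = 600 − 0.42y. Symmetrically y = 600 − 0.42x.
Substituting: x = 600 − 0.42(600 − 0.42x), giving x(1 − 0.42·0.42) = 600(1 − 0.42).
So x = 600 × 0.58 / 0.8236 ≈ 422.5352, and the union receives 600 − x ≈ 177.4648.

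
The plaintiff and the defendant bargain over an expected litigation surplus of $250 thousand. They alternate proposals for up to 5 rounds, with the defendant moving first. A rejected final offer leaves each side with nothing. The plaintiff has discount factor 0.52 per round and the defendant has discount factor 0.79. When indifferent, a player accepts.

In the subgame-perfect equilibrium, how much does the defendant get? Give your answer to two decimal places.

211.49

Round 5 (the defendant proposes): the plaintiff will accept anything ≥ 0, so the defendant offers 0 and keeps 250.
Round 4 (the plaintiff proposes): the defendant can get 250 next round, worth 0.79 × 250 = 197.5 now, so the plaintiff offers 197.5, keeping 52.5.
Round 3 (the defendant proposes): the plaintiff can get 52.5 next round, worth 0.52 × 52.5 = 27.3 now; the defendant offers that and keeps 222.7.
Round 2 (the plaintiff proposes): the defendant can get 222.7 next round, worth 0.79 × 222.7 = 175.933 now; the plaintiff offers that and keeps 74.067.
Round 1 (the defendant proposes): the plaintiff can get 74.067 next round, worth 0.52 × 74.067 = 38.51484 now; the defendant offers that and keeps 211.48516.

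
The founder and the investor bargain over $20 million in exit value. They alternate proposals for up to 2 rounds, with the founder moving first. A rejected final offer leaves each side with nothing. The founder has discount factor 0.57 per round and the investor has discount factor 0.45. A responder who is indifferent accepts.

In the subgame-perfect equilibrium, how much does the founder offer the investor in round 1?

9

Round 2 (the investor proposes): rejection yields 0 for the founder; the investor offers 0 and keeps 20.
Round 1 (the founder proposes): the investor can get 20 next round, worth 0.45 × 20 = 9 now, so the founder offers 9, keeping 11.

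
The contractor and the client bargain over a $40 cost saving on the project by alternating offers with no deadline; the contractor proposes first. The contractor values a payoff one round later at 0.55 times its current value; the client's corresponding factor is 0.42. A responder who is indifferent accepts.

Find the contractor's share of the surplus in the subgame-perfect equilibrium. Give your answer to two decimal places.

When the contractor proposes, the client accepts any offer worth at least 0.42 times what the client would get by proposing next round; and vice versa.
This gives x = 40 − 0.42y and y = 40 − 0.55x, where x and y are each side's share when it proposes.
Hence (1 − 0.42·0.55)x = 40(1 − 0.42), i.e. 0.769·x = 23.2.
x ≈ 30.1691; the client's share is 40 − x ≈ 9.8309.

30.17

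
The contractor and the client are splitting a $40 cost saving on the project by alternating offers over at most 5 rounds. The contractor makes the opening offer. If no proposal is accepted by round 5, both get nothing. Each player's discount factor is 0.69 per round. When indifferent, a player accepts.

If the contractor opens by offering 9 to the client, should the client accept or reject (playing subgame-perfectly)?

Reject

Work out the client's continuation value if the offer is rejected.
Round 5 (the contractor proposes): rejection yields 0 for the client; the contractor offers 0 and keeps 40.
Round 4 (the client proposes): the contractor can get 40 next round, worth 0.69 × 40 = 27.6 now. The client offers 27.6 and keeps 40 − 27.6 = 12.4.
Round 3 (the contractor proposes): the client can get 12.4 next round, worth 0.69 × 12.4 = 8.556 now; the contractor offers that and keeps 31.444.
Round 2 (the client proposes): the contractor can get 31.444 next round, worth 0.69 × 31.444 = 21.69636 now, so the client offers 21.69636, keeping 18.30364.
So by rejecting in round 1, the client gets 18.30364 next round, worth 0.69 × 18.30364 = 12.6295116 now.
Offer 9 < 12.6295116, so the client rejects.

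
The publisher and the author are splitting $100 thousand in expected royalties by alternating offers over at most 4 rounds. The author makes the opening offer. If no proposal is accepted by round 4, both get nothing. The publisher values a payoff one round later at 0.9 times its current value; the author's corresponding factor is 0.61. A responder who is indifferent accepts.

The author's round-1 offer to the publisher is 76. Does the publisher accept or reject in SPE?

Reject

Round 4 (the publisher proposes): rejection yields 0 for the author; the publisher offers 0 and keeps 100.
Round 3 (the author proposes): the publisher can get 100 next round, worth 0.9 × 100 = 90 now, so the author offers 90, keeping 10.
Round 2 (the publisher proposes): the author can get 10 next round, worth 0.61 × 10 = 6.1 now. The publisher offers 6.1 and keeps 100 − 6.1 = 93.9.
So by rejecting in round 1, the publisher gets 93.9 next round, worth 0.9 × 93.9 = 84.51 now.
Offer 76 < 84.51, so the publisher rejects.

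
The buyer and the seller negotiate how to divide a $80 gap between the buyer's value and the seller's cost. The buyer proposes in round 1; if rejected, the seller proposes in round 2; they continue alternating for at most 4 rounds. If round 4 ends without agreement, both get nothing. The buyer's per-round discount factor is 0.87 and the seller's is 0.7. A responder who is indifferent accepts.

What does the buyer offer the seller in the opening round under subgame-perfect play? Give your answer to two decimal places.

Round 4 (the seller proposes): the buyer will accept anything ≥ 0, so the seller offers 0 and keeps 80.
Round 3 (the buyer proposes): the seller can get 80 next round, worth 0.7 × 80 = 56 now, so the buyer offers 56, keeping 24.
Round 2 (the seller proposes): the buyer can get 24 next round, worth 0.87 × 24 = 20.88 now; the seller offers that and keeps 59.12.
Round 1 (the buyer proposes): the seller can get 59.12 next round, worth 0.7 × 59.12 = 41.384 now. The buyer offers 41.384 and keeps 80 − 41.384 = 38.616.

41.38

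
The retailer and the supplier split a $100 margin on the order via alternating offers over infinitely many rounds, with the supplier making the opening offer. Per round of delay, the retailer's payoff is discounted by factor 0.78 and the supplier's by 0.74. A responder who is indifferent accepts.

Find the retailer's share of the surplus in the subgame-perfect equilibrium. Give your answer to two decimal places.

47.97

When the supplier proposes, the retailer accepts any offer worth at least 0.78 times what the retailer would get by proposing next round; and vice versa.
This gives x = 100 − 0.78y and y = 100 − 0.74x, where x and y are each side's share when it proposes.
Hence (1 − 0.78·0.74)x = 100(1 − 0.78), i.e. 0.4228·x = 22.
x ≈ 52.0341; the retailer's share is 100 − x ≈ 47.9659.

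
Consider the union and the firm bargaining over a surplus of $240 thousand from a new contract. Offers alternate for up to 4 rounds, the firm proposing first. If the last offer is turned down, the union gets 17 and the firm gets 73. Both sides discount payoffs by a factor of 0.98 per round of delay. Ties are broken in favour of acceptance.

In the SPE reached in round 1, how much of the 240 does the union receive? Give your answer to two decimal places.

161.88

Round 4 (the union proposes): the firm gets 73 if talks fail, so the union offers 73 and keeps 167.
Round 3 (the firm proposes): the union can get 167 next round, worth 0.98 × 167 = 163.66 now. The firm offers 163.66 and keeps 240 − 163.66 = 76.34.
Round 2 (the union proposes): the firm can get 76.34 next round, worth 0.98 × 76.34 = 74.8132 now; the union offers that and keeps 165.1868.
Round 1 (the firm proposes): the union can get 165.1868 next round, worth 0.98 × 165.1868 = 161.883064 now; the firm offers that and keeps 78.116936.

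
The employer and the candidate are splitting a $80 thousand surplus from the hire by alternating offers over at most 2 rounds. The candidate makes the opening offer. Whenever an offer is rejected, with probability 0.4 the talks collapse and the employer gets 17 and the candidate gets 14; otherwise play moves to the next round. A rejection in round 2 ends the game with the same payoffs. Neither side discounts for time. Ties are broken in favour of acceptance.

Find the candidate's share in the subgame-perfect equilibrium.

Round 2 (the employer proposes): the candidate gets 14 if talks fail, so the employer offers 14 and keeps 66.
Round 1 (the candidate proposes): rejecting gives the employer an expected 0.6 × 66 + 0.4 × 17 = 46.4; the candidate offers that and keeps 33.6.

33.6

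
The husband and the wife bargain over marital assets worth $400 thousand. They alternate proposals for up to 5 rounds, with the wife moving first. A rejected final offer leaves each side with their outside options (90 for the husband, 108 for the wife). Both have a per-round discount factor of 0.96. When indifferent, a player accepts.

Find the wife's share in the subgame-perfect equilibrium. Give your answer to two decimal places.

Round 5 (the wife proposes): the husband gets 90 if talks fail, so the wife offers 90 and keeps 310.
Round 4 (the husband proposes): the wife can get 310 next round, worth 0.96 × 310 = 297.6 now, so the husband offers 297.6, keeping 102.4.
Round 3 (the wife proposes): the husband can get 102.4 next round, worth 0.96 × 102.4 = 98.304 now; the wife offers that and keeps 301.696.
Round 2 (the husband proposes): the wife can get 301.696 next round, worth 0.96 × 301.696 = 289.62816 now. The husband offers 289.62816 and keeps 400 − 289.62816 = 110.37184.
Round 1 (the wife proposes): the husband can get 110.37184 next round, worth 0.96 × 110.37184 = 105.9569664 now, so the wife offers 105.9569664, keeping 294.0430336.

294.04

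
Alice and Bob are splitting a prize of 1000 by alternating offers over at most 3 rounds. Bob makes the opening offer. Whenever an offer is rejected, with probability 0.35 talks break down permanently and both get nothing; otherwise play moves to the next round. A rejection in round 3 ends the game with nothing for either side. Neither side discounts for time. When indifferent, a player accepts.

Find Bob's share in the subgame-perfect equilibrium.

772.5

Round 3 (Bob proposes): rejection yields 0 for Alice; Bob offers 0 and keeps 1000.
Round 2 (Alice proposes): rejecting gives Bob an expected 0.65 × 1000 = 650, so Alice offers 650, keeping 350.
Round 1 (Bob proposes): rejecting gives Alice an expected 0.65 × 350 = 227.5; Bob offers that and keeps 772.5.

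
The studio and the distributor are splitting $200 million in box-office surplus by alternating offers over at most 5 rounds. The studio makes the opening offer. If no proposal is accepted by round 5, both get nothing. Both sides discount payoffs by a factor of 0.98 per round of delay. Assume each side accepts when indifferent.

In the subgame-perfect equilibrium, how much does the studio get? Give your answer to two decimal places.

192.32

By backward induction:
Round 5 (the studio proposes): the distributor will accept anything ≥ 0, so the studio offers 0 and keeps 200.
Round 4 (the distributor proposes): the studio can get 200 next round, worth 0.98 × 200 = 196 now, so the distributor offers 196, keeping 4.
Round 3 (the studio proposes): the distributor can get 4 next round, worth 0.98 × 4 = 3.92 now; the studio offers that and keeps 196.08.
Round 2 (the distributor proposes): the studio can get 196.08 next round, worth 0.98 × 196.08 = 192.1584 now; the distributor offers that and keeps 7.8416.
Round 1 (the studio proposes): the distributor can get 7.8416 next round, worth 0.98 × 7.8416 = 7.684768 now, so the studio offers 7.684768, keeping 192.315232.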